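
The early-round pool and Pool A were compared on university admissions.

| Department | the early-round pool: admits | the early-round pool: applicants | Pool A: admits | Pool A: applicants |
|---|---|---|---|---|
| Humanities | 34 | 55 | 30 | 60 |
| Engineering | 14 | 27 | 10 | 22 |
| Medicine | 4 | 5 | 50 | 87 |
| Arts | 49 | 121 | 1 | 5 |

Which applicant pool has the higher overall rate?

Pool A

Humanities: the early-round pool 34/55 = 61.8%, Pool A 30/60 = 50.0% → the early-round pool
Engineering: the early-round pool 14/27 = 51.9%, Pool A 10/22 = 45.5% → the early-round pool
Medicine: the early-round pool 4/5 = 80.0%, Pool A 50/87 = 57.5% → the early-round pool
Arts: the early-round pool 49/121 = 40.5%, Pool A 1/5 = 20.0% → the early-round pool
Overall: the early-round pool 101/208 = 48.6%, Pool A 91/174 = 52.3% → Pool A
(The early-round pool wins every department group but Pool A wins overall — the early-round pool's applicants skew toward the low-rate Arts group.)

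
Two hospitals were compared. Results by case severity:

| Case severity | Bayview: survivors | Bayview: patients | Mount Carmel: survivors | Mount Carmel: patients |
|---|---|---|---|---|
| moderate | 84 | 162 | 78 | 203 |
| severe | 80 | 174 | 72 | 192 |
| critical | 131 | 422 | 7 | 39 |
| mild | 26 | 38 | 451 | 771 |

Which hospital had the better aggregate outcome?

Mount Carmel

Moderate: Bayview 84/162 = 51.9%, Mount Carmel 78/203 = 38.4% → Bayview
Severe: Bayview 80/174 = 46.0%, Mount Carmel 72/192 = 37.5% → Bayview
Critical: Bayview 131/422 = 31.0%, Mount Carmel 7/39 = 17.9% → Bayview
Mild: Bayview 26/38 = 68.4%, Mount Carmel 451/771 = 58.5% → Bayview
Overall: Bayview 321/796 = 40.3%, Mount Carmel 608/1205 = 50.5% → Mount Carmel
(Bayview wins every case group but Mount Carmel wins overall — Bayview's patients skew toward the low-rate critical group.)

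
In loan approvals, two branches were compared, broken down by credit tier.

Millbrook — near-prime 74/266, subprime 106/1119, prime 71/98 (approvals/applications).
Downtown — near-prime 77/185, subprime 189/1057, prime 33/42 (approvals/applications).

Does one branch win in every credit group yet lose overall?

Near-prime: Millbrook 74/266 = 27.8%, Downtown 77/185 = 41.6% → Downtown
Subprime: Millbrook 106/1119 = 9.5%, Downtown 189/1057 = 17.9% → Downtown
Prime: Millbrook 71/98 = 72.4%, Downtown 33/42 = 78.6% → Downtown
Overall: Millbrook 251/1483 = 16.9%, Downtown 299/1284 = 23.3% → Downtown
Downtown wins overall and in every credit group — no reversal.

No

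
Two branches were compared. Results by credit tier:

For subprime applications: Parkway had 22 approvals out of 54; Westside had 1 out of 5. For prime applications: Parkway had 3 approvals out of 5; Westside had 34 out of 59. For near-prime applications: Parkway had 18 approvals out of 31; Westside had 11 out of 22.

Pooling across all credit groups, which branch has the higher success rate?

Westside

Subprime: Parkway 22/54 = 40.7%, Westside 1/5 = 20.0% → Parkway
Prime: Parkway 3/5 = 60.0%, Westside 34/59 = 57.6% → Parkway
Near-prime: Parkway 18/31 = 58.1%, Westside 11/22 = 50.0% → Parkway
Overall: Parkway 43/90 = 47.8%, Westside 46/86 = 53.5% → Westside
(Parkway wins every credit group but Westside wins overall — Parkway's applications skew toward the low-rate subprime group.)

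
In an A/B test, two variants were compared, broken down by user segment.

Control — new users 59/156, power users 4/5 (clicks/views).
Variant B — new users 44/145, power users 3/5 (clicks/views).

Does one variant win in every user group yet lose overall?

New users: Control 59/156 = 37.8%, Variant B 44/145 = 30.3% → Control
Power users: Control 4/5 = 80.0%, Variant B 3/5 = 60.0% → Control
Overall: Control 63/161 = 39.1%, Variant B 47/150 = 31.3% → Control
Control wins overall and in every user group — no reversal.

No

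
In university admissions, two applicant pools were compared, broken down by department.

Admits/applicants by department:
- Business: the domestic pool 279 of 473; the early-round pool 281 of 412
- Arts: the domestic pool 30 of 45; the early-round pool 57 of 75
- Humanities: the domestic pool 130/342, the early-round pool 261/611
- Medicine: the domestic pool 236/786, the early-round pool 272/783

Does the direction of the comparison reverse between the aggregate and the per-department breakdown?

Business: the domestic pool 279/473 = 59.0%, the early-round pool 281/412 = 68.2% → the early-round pool
Arts: the domestic pool 30/45 = 66.7%, the early-round pool 57/75 = 76.0% → the early-round pool
Humanities: the domestic pool 130/342 = 38.0%, the early-round pool 261/611 = 42.7% → the early-round pool
Medicine: the domestic pool 236/786 = 30.0%, the early-round pool 272/783 = 34.7% → the early-round pool
Overall: the domestic pool 675/1646 = 41.0%, the early-round pool 871/1881 = 46.3% → the early-round pool
The early-round pool wins overall and in every department group — no reversal.

No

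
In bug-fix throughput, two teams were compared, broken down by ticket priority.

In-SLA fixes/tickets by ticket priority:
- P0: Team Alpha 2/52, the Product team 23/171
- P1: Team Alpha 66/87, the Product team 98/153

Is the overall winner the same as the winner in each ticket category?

No

P0: Team Alpha 2/52 = 3.8%, the Product team 23/171 = 13.5% → the Product team
P1: Team Alpha 66/87 = 75.9%, the Product team 98/153 = 64.1% → Team Alpha
Overall: Team Alpha 68/139 = 48.9%, the Product team 121/324 = 37.3% → Team Alpha
Neither sweeps: Team Alpha wins 1 of 2 groups, the Product team wins 1. Team Alpha wins overall but not every group — no Simpson reversal.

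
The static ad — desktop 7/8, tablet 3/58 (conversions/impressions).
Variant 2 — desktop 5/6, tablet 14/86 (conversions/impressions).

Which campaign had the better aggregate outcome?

Variant 2

Desktop: the static ad 7/8 = 87.5%, Variant 2 5/6 = 83.3% → the static ad
Tablet: the static ad 3/58 = 5.2%, Variant 2 14/86 = 16.3% → Variant 2
Overall: the static ad 10/66 = 15.2%, Variant 2 19/92 = 20.7% → Variant 2
(Neither sweeps every device group, but Variant 2 has the higher pooled rate.)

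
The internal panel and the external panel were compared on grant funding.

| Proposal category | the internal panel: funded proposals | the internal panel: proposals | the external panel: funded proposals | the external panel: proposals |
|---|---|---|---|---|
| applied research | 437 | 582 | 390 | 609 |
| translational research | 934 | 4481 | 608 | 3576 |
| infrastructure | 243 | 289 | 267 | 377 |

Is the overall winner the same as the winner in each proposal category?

Yes

Applied research: the internal panel 437/582 = 75.1%, the external panel 390/609 = 64.0% → the internal panel
Translational research: the internal panel 934/4481 = 20.8%, the external panel 608/3576 = 17.0% → the internal panel
Infrastructure: the internal panel 243/289 = 84.1%, the external panel 267/377 = 70.8% → the internal panel
Overall: the internal panel 1614/5352 = 30.2%, the external panel 1265/4562 = 27.7% → the internal panel
The internal panel wins overall and in every proposal group — no reversal.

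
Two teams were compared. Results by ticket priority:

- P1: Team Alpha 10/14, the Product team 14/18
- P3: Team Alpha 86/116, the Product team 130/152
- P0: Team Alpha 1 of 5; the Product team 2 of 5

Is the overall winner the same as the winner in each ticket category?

Yes

P1: Team Alpha 10/14 = 71.4%, the Product team 14/18 = 77.8% → the Product team
P3: Team Alpha 86/116 = 74.1%, the Product team 130/152 = 85.5% → the Product team
P0: Team Alpha 1/5 = 20.0%, the Product team 2/5 = 40.0% → the Product team
Overall: Team Alpha 97/135 = 71.9%, the Product team 146/175 = 83.4% → the Product team
The Product team wins overall and in every ticket group — no reversal.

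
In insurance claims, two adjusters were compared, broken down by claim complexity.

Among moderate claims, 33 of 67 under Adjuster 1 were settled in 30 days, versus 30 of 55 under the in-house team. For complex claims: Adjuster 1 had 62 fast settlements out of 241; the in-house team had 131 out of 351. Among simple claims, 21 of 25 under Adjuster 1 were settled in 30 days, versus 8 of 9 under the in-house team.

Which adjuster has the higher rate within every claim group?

the in-house team

Moderate: Adjuster 1 33/67 = 49.3%, the in-house team 30/55 = 54.5% → the in-house team
Complex: Adjuster 1 62/241 = 25.7%, the in-house team 131/351 = 37.3% → the in-house team
Simple: Adjuster 1 21/25 = 84.0%, the in-house team 8/9 = 88.9% → the in-house team
The in-house team has the higher rate in all 3 groups.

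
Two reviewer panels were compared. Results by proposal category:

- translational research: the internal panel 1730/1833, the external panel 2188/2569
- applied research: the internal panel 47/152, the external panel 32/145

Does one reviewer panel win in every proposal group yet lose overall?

Translational research: the internal panel 1730/1833 = 94.4%, the external panel 2188/2569 = 85.2% → the internal panel
Applied research: the internal panel 47/152 = 30.9%, the external panel 32/145 = 22.1% → the internal panel
Overall: the internal panel 1777/1985 = 89.5%, the external panel 2220/2714 = 81.8% → the internal panel
The internal panel wins overall and in every proposal group — no reversal.

No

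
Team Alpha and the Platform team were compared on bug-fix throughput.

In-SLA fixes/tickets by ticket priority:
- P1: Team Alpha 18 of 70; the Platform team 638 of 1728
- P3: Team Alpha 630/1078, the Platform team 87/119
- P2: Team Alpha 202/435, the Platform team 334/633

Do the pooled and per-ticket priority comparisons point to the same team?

P1: Team Alpha 18/70 = 25.7%, the Platform team 638/1728 = 36.9% → the Platform team
P3: Team Alpha 630/1078 = 58.4%, the Platform team 87/119 = 73.1% → the Platform team
P2: Team Alpha 202/435 = 46.4%, the Platform team 334/633 = 52.8% → the Platform team
Overall: Team Alpha 850/1583 = 53.7%, the Platform team 1059/2480 = 42.7% → Team Alpha
The Platform team wins each ticket group but Team Alpha wins overall — the comparison reverses. The Platform team's tickets skew toward P1, which has a lower base rate.

No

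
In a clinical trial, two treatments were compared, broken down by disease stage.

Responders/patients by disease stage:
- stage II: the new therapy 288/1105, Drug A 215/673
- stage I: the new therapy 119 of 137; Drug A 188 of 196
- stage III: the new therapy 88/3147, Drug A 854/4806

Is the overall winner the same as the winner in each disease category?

Stage II: the new therapy 288/1105 = 26.1%, Drug A 215/673 = 31.9% → Drug A
Stage I: the new therapy 119/137 = 86.9%, Drug A 188/196 = 95.9% → Drug A
Stage III: the new therapy 88/3147 = 2.8%, Drug A 854/4806 = 17.8% → Drug A
Overall: the new therapy 495/4389 = 11.3%, Drug A 1257/5675 = 22.1% → Drug A
Drug A wins overall and in every disease group — no reversal.

Yes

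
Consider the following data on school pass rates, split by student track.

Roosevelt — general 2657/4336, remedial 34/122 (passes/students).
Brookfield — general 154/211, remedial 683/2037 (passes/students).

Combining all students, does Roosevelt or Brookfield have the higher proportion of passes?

Roosevelt

General: Roosevelt 2657/4336 = 61.3%, Brookfield 154/211 = 73.0% → Brookfield
Remedial: Roosevelt 34/122 = 27.9%, Brookfield 683/2037 = 33.5% → Brookfield
Overall: Roosevelt 2691/4458 = 60.4%, Brookfield 837/2248 = 37.2% → Roosevelt
(Brookfield wins every student group but Roosevelt wins overall — Brookfield's students skew toward the low-rate remedial group.)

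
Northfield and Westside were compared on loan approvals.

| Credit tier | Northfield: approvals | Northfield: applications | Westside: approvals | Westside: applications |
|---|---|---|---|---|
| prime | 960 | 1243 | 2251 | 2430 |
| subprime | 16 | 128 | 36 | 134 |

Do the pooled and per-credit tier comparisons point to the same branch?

Yes

Prime: Northfield 960/1243 = 77.2%, Westside 2251/2430 = 92.6% → Westside
Subprime: Northfield 16/128 = 12.5%, Westside 36/134 = 26.9% → Westside
Overall: Northfield 976/1371 = 71.2%, Westside 2287/2564 = 89.2% → Westside
Westside wins overall and in every credit group — no reversal.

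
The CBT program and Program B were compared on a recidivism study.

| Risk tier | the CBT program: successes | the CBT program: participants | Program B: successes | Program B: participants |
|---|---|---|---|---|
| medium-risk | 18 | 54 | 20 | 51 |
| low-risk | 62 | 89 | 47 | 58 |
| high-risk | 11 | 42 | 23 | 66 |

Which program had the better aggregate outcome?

Medium-risk: the CBT program 18/54 = 33.3%, Program B 20/51 = 39.2% → Program B
Low-risk: the CBT program 62/89 = 69.7%, Program B 47/58 = 81.0% → Program B
High-risk: the CBT program 11/42 = 26.2%, Program B 23/66 = 34.8% → Program B
Overall: the CBT program 91/185 = 49.2%, Program B 90/175 = 51.4% → Program B

Program B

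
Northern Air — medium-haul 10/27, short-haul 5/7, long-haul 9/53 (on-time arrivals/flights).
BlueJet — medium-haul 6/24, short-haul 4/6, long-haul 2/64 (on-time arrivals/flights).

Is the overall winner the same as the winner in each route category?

Medium-haul: Northern Air 10/27 = 37.0%, BlueJet 6/24 = 25.0% → Northern Air
Short-haul: Northern Air 5/7 = 71.4%, BlueJet 4/6 = 66.7% → Northern Air
Long-haul: Northern Air 9/53 = 17.0%, BlueJet 2/64 = 3.1% → Northern Air
Overall: Northern Air 24/87 = 27.6%, BlueJet 12/94 = 12.8% → Northern Air
Northern Air wins overall and in every route group — no reversal.

Yes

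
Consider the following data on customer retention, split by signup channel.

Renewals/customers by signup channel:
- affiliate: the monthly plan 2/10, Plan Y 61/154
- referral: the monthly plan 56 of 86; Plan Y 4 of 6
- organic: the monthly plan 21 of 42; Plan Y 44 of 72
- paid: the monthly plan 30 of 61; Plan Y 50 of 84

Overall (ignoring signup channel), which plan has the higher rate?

Affiliate: the monthly plan 2/10 = 20.0%, Plan Y 61/154 = 39.6% → Plan Y
Referral: the monthly plan 56/86 = 65.1%, Plan Y 4/6 = 66.7% → Plan Y
Organic: the monthly plan 21/42 = 50.0%, Plan Y 44/72 = 61.1% → Plan Y
Paid: the monthly plan 30/61 = 49.2%, Plan Y 50/84 = 59.5% → Plan Y
Overall: the monthly plan 109/199 = 54.8%, Plan Y 159/316 = 50.3% → the monthly plan
(Plan Y wins every signup group but the monthly plan wins overall — Plan Y's customers skew toward the low-rate affiliate group.)

the monthly plan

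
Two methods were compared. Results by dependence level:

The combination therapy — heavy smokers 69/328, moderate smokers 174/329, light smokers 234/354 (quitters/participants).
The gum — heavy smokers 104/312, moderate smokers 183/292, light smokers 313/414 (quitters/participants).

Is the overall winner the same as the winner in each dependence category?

Yes

Heavy smokers: the combination therapy 69/328 = 21.0%, the gum 104/312 = 33.3% → the gum
Moderate smokers: the combination therapy 174/329 = 52.9%, the gum 183/292 = 62.7% → the gum
Light smokers: the combination therapy 234/354 = 66.1%, the gum 313/414 = 75.6% → the gum
Overall: the combination therapy 477/1011 = 47.2%, the gum 600/1018 = 58.9% → the gum
The gum wins overall and in every dependence group — no reversal.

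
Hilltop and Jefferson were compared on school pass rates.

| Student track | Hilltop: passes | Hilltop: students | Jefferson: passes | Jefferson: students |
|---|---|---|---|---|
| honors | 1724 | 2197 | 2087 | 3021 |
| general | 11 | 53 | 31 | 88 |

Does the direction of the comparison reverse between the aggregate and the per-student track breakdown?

Honors: Hilltop 1724/2197 = 78.5%, Jefferson 2087/3021 = 69.1% → Hilltop
General: Hilltop 11/53 = 20.8%, Jefferson 31/88 = 35.2% → Jefferson
Overall: Hilltop 1735/2250 = 77.1%, Jefferson 2118/3109 = 68.1% → Hilltop
Neither sweeps: Hilltop wins 1 of 2 groups, Jefferson wins 1. Hilltop wins overall but not every group — no Simpson reversal.

No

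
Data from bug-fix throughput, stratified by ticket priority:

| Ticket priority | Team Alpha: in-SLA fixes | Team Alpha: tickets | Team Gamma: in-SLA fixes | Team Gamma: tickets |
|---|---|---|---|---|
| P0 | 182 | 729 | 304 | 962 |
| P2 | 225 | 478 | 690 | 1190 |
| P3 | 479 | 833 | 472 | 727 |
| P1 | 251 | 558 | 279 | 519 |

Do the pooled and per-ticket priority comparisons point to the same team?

Yes

P0: Team Alpha 182/729 = 25.0%, Team Gamma 304/962 = 31.6% → Team Gamma
P2: Team Alpha 225/478 = 47.1%, Team Gamma 690/1190 = 58.0% → Team Gamma
P3: Team Alpha 479/833 = 57.5%, Team Gamma 472/727 = 64.9% → Team Gamma
P1: Team Alpha 251/558 = 45.0%, Team Gamma 279/519 = 53.8% → Team Gamma
Overall: Team Alpha 1137/2598 = 43.8%, Team Gamma 1745/3398 = 51.4% → Team Gamma
Team Gamma wins overall and in every ticket group — no reversal.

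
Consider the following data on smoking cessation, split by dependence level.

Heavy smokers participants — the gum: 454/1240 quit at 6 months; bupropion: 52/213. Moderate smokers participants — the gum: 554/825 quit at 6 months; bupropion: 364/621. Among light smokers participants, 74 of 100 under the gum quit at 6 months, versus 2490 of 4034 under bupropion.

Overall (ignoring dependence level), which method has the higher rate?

Heavy smokers: the gum 454/1240 = 36.6%, bupropion 52/213 = 24.4% → the gum
Moderate smokers: the gum 554/825 = 67.2%, bupropion 364/621 = 58.6% → the gum
Light smokers: the gum 74/100 = 74.0%, bupropion 2490/4034 = 61.7% → the gum
Overall: the gum 1082/2165 = 50.0%, bupropion 2906/4868 = 59.7% → bupropion
(The gum wins every dependence group but bupropion wins overall — the gum's participants skew toward the low-rate heavy smokers group.)

bupropion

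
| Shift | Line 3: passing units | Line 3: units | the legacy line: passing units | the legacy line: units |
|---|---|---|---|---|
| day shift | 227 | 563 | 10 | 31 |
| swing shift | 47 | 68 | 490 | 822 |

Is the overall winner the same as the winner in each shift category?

No

Day shift: Line 3 227/563 = 40.3%, the legacy line 10/31 = 32.3% → Line 3
Swing shift: Line 3 47/68 = 69.1%, the legacy line 490/822 = 59.6% → Line 3
Overall: Line 3 274/631 = 43.4%, the legacy line 500/853 = 58.6% → the legacy line
Line 3 wins each shift group but the legacy line wins overall — the comparison reverses. Line 3's units skew toward day shift, which has a lower base rate.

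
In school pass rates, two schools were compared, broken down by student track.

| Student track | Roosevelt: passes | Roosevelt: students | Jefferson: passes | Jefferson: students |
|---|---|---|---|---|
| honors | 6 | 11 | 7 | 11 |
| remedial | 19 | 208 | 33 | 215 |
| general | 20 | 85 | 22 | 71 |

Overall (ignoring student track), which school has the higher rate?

Jefferson

Honors: Roosevelt 6/11 = 54.5%, Jefferson 7/11 = 63.6% → Jefferson
Remedial: Roosevelt 19/208 = 9.1%, Jefferson 33/215 = 15.3% → Jefferson
General: Roosevelt 20/85 = 23.5%, Jefferson 22/71 = 31.0% → Jefferson
Overall: Roosevelt 45/304 = 14.8%, Jefferson 62/297 = 20.9% → Jefferson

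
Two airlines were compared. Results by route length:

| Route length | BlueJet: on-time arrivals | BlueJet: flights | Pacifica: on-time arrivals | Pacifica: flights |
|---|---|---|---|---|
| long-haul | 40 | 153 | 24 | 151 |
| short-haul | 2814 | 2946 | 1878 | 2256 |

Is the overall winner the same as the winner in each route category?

Long-haul: BlueJet 40/153 = 26.1%, Pacifica 24/151 = 15.9% → BlueJet
Short-haul: BlueJet 2814/2946 = 95.5%, Pacifica 1878/2256 = 83.2% → BlueJet
Overall: BlueJet 2854/3099 = 92.1%, Pacifica 1902/2407 = 79.0% → BlueJet
BlueJet wins overall and in every route group — no reversal.

Yes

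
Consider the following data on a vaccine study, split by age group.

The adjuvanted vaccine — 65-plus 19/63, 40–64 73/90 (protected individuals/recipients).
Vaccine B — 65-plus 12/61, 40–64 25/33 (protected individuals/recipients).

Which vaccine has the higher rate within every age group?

the adjuvanted vaccine

65-plus: the adjuvanted vaccine 19/63 = 30.2%, Vaccine B 12/61 = 19.7% → the adjuvanted vaccine
40–64: the adjuvanted vaccine 73/90 = 81.1%, Vaccine B 25/33 = 75.8% → the adjuvanted vaccine
The adjuvanted vaccine has the higher rate in both groups.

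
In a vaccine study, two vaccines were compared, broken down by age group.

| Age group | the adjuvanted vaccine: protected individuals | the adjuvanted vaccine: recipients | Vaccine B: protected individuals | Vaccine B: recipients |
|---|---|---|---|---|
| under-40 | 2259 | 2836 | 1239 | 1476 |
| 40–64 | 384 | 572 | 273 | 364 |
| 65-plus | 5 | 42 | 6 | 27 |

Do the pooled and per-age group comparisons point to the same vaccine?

Under-40: the adjuvanted vaccine 2259/2836 = 79.7%, Vaccine B 1239/1476 = 83.9% → Vaccine B
40–64: the adjuvanted vaccine 384/572 = 67.1%, Vaccine B 273/364 = 75.0% → Vaccine B
65-plus: the adjuvanted vaccine 5/42 = 11.9%, Vaccine B 6/27 = 22.2% → Vaccine B
Overall: the adjuvanted vaccine 2648/3450 = 76.8%, Vaccine B 1518/1867 = 81.3% → Vaccine B
Vaccine B wins overall and in every age group — no reversal.

Yes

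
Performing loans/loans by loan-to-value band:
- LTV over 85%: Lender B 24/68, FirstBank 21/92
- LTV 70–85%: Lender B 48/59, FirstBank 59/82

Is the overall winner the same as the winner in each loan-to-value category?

Yes

LTV over 85%: Lender B 24/68 = 35.3%, FirstBank 21/92 = 22.8% → Lender B
LTV 70–85%: Lender B 48/59 = 81.4%, FirstBank 59/82 = 72.0% → Lender B
Overall: Lender B 72/127 = 56.7%, FirstBank 80/174 = 46.0% → Lender B
Lender B wins overall and in every loan-to-value group — no reversal.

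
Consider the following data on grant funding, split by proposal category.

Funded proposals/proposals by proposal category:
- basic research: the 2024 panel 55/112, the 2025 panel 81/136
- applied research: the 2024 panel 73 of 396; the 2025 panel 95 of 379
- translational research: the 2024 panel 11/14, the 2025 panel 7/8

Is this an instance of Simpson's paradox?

Basic research: the 2024 panel 55/112 = 49.1%, the 2025 panel 81/136 = 59.6% → the 2025 panel
Applied research: the 2024 panel 73/396 = 18.4%, the 2025 panel 95/379 = 25.1% → the 2025 panel
Translational research: the 2024 panel 11/14 = 78.6%, the 2025 panel 7/8 = 87.5% → the 2025 panel
Overall: the 2024 panel 139/522 = 26.6%, the 2025 panel 183/523 = 35.0% → the 2025 panel
The 2025 panel wins overall and in every proposal group — no reversal.

No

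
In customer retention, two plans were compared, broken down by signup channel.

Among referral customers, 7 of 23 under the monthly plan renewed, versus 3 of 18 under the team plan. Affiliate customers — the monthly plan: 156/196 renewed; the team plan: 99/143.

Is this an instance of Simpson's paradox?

No

Referral: the monthly plan 7/23 = 30.4%, the team plan 3/18 = 16.7% → the monthly plan
Affiliate: the monthly plan 156/196 = 79.6%, the team plan 99/143 = 69.2% → the monthly plan
Overall: the monthly plan 163/219 = 74.4%, the team plan 102/161 = 63.4% → the monthly plan
The monthly plan wins overall and in every signup group — no reversal.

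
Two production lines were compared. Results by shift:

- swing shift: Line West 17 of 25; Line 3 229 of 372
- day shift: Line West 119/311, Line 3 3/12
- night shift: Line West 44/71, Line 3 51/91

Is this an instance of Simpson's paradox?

Swing shift: Line West 17/25 = 68.0%, Line 3 229/372 = 61.6% → Line West
Day shift: Line West 119/311 = 38.3%, Line 3 3/12 = 25.0% → Line West
Night shift: Line West 44/71 = 62.0%, Line 3 51/91 = 56.0% → Line West
Overall: Line West 180/407 = 44.2%, Line 3 283/475 = 59.6% → Line 3
Line West wins each shift group but Line 3 wins overall — the comparison reverses. Line West's units skew toward day shift, which has a lower base rate.

Yes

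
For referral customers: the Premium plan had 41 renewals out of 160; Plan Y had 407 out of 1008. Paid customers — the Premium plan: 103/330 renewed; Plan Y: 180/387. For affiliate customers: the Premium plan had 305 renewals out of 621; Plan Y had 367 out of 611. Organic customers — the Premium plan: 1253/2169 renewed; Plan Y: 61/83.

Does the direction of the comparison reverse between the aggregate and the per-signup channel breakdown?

Yes

Referral: the Premium plan 41/160 = 25.6%, Plan Y 407/1008 = 40.4% → Plan Y
Paid: the Premium plan 103/330 = 31.2%, Plan Y 180/387 = 46.5% → Plan Y
Affiliate: the Premium plan 305/621 = 49.1%, Plan Y 367/611 = 60.1% → Plan Y
Organic: the Premium plan 1253/2169 = 57.8%, Plan Y 61/83 = 73.5% → Plan Y
Overall: the Premium plan 1702/3280 = 51.9%, Plan Y 1015/2089 = 48.6% → the Premium plan
Plan Y wins each signup group but the Premium plan wins overall — the comparison reverses. Plan Y's customers skew toward referral, which has a lower base rate.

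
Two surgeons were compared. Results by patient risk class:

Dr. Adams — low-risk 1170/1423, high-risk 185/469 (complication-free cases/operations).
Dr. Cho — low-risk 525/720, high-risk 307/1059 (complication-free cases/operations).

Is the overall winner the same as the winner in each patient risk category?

Low-risk: Dr. Adams 1170/1423 = 82.2%, Dr. Cho 525/720 = 72.9% → Dr. Adams
High-risk: Dr. Adams 185/469 = 39.4%, Dr. Cho 307/1059 = 29.0% → Dr. Adams
Overall: Dr. Adams 1355/1892 = 71.6%, Dr. Cho 832/1779 = 46.8% → Dr. Adams
Dr. Adams wins overall and in every patient risk group — no reversal.

Yes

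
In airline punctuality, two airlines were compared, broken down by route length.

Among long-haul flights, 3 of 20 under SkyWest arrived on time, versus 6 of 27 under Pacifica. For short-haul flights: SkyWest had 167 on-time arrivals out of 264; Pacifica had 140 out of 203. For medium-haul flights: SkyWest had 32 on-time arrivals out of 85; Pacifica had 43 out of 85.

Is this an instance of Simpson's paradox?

No

Long-haul: SkyWest 3/20 = 15.0%, Pacifica 6/27 = 22.2% → Pacifica
Short-haul: SkyWest 167/264 = 63.3%, Pacifica 140/203 = 69.0% → Pacifica
Medium-haul: SkyWest 32/85 = 37.6%, Pacifica 43/85 = 50.6% → Pacifica
Overall: SkyWest 202/369 = 54.7%, Pacifica 189/315 = 60.0% → Pacifica
Pacifica wins overall and in every route group — no reversal.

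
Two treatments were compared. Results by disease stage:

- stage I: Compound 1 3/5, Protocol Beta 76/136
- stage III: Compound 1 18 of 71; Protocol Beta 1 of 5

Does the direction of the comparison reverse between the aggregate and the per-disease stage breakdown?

Yes

Stage I: Compound 1 3/5 = 60.0%, Protocol Beta 76/136 = 55.9% → Compound 1
Stage III: Compound 1 18/71 = 25.4%, Protocol Beta 1/5 = 20.0% → Compound 1
Overall: Compound 1 21/76 = 27.6%, Protocol Beta 77/141 = 54.6% → Protocol Beta
Compound 1 wins each disease group but Protocol Beta wins overall — the comparison reverses. Compound 1's patients skew toward stage III, which has a lower base rate.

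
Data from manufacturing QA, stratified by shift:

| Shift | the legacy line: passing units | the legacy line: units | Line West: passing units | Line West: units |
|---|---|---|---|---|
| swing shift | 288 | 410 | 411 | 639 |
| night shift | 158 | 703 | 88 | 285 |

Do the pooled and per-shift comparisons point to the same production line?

No

Swing shift: the legacy line 288/410 = 70.2%, Line West 411/639 = 64.3% → the legacy line
Night shift: the legacy line 158/703 = 22.5%, Line West 88/285 = 30.9% → Line West
Overall: the legacy line 446/1113 = 40.1%, Line West 499/924 = 54.0% → Line West
Neither sweeps: the legacy line wins 1 of 2 groups, Line West wins 1. Line West wins overall but not every group — no Simpson reversal.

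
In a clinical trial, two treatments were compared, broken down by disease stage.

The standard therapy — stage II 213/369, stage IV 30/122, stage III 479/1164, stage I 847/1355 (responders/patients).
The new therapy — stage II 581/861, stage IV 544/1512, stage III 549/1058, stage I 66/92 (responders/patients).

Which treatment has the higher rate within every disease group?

the new therapy

Stage II: the standard therapy 213/369 = 57.7%, the new therapy 581/861 = 67.5% → the new therapy
Stage IV: the standard therapy 30/122 = 24.6%, the new therapy 544/1512 = 36.0% → the new therapy
Stage III: the standard therapy 479/1164 = 41.2%, the new therapy 549/1058 = 51.9% → the new therapy
Stage I: the standard therapy 847/1355 = 62.5%, the new therapy 66/92 = 71.7% → the new therapy
The new therapy has the higher rate in all 4 groups.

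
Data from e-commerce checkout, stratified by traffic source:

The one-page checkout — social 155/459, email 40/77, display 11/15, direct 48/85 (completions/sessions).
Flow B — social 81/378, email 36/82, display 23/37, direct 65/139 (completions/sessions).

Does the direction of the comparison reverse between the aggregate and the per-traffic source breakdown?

Social: the one-page checkout 155/459 = 33.8%, Flow B 81/378 = 21.4% → the one-page checkout
Email: the one-page checkout 40/77 = 51.9%, Flow B 36/82 = 43.9% → the one-page checkout
Display: the one-page checkout 11/15 = 73.3%, Flow B 23/37 = 62.2% → the one-page checkout
Direct: the one-page checkout 48/85 = 56.5%, Flow B 65/139 = 46.8% → the one-page checkout
Overall: the one-page checkout 254/636 = 39.9%, Flow B 205/636 = 32.2% → the one-page checkout
The one-page checkout wins overall and in every traffic group — no reversal.

No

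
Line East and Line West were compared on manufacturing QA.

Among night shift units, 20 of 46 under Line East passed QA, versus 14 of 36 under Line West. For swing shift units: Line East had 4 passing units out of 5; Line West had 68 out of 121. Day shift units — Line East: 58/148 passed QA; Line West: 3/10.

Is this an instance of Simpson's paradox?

Night shift: Line East 20/46 = 43.5%, Line West 14/36 = 38.9% → Line East
Swing shift: Line East 4/5 = 80.0%, Line West 68/121 = 56.2% → Line East
Day shift: Line East 58/148 = 39.2%, Line West 3/10 = 30.0% → Line East
Overall: Line East 82/199 = 41.2%, Line West 85/167 = 50.9% → Line West
Line East wins each shift group but Line West wins overall — the comparison reverses. Line East's units skew toward day shift, which has a lower base rate.

Yes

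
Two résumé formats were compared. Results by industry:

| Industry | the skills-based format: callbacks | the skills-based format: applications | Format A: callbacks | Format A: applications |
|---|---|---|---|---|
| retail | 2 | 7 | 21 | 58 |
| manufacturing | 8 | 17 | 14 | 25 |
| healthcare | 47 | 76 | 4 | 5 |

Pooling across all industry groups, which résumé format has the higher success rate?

the skills-based format

Retail: the skills-based format 2/7 = 28.6%, Format A 21/58 = 36.2% → Format A
Manufacturing: the skills-based format 8/17 = 47.1%, Format A 14/25 = 56.0% → Format A
Healthcare: the skills-based format 47/76 = 61.8%, Format A 4/5 = 80.0% → Format A
Overall: the skills-based format 57/100 = 57.0%, Format A 39/88 = 44.3% → the skills-based format
(Format A wins every industry group but the skills-based format wins overall — Format A's applications skew toward the low-rate retail group.)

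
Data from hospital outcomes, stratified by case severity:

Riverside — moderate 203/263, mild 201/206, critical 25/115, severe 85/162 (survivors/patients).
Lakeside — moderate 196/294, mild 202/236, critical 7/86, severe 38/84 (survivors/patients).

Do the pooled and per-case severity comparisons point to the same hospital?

Yes

Moderate: Riverside 203/263 = 77.2%, Lakeside 196/294 = 66.7% → Riverside
Mild: Riverside 201/206 = 97.6%, Lakeside 202/236 = 85.6% → Riverside
Critical: Riverside 25/115 = 21.7%, Lakeside 7/86 = 8.1% → Riverside
Severe: Riverside 85/162 = 52.5%, Lakeside 38/84 = 45.2% → Riverside
Overall: Riverside 514/746 = 68.9%, Lakeside 443/700 = 63.3% → Riverside
Riverside wins overall and in every case group — no reversal.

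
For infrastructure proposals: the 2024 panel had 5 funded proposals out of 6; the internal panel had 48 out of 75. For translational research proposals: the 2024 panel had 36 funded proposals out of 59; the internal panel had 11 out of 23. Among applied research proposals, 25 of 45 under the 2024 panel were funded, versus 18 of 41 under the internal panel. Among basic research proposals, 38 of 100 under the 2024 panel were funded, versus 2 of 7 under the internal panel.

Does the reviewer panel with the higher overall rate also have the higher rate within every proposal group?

Infrastructure: the 2024 panel 5/6 = 83.3%, the internal panel 48/75 = 64.0% → the 2024 panel
Translational research: the 2024 panel 36/59 = 61.0%, the internal panel 11/23 = 47.8% → the 2024 panel
Applied research: the 2024 panel 25/45 = 55.6%, the internal panel 18/41 = 43.9% → the 2024 panel
Basic research: the 2024 panel 38/100 = 38.0%, the internal panel 2/7 = 28.6% → the 2024 panel
Overall: the 2024 panel 104/210 = 49.5%, the internal panel 79/146 = 54.1% → the internal panel
The 2024 panel wins each proposal group but the internal panel wins overall — the comparison reverses. The 2024 panel's proposals skew toward basic research, which has a lower base rate.

No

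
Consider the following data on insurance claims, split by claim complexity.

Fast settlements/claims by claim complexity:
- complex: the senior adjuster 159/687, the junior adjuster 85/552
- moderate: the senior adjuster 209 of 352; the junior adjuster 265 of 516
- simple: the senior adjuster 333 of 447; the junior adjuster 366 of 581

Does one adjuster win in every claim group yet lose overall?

Complex: the senior adjuster 159/687 = 23.1%, the junior adjuster 85/552 = 15.4% → the senior adjuster
Moderate: the senior adjuster 209/352 = 59.4%, the junior adjuster 265/516 = 51.4% → the senior adjuster
Simple: the senior adjuster 333/447 = 74.5%, the junior adjuster 366/581 = 63.0% → the senior adjuster
Overall: the senior adjuster 701/1486 = 47.2%, the junior adjuster 716/1649 = 43.4% → the senior adjuster
The senior adjuster wins overall and in every claim group — no reversal.

No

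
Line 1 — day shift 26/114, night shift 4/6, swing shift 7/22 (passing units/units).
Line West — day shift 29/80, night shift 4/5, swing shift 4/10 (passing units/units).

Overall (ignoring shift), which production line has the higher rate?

Day shift: Line 1 26/114 = 22.8%, Line West 29/80 = 36.2% → Line West
Night shift: Line 1 4/6 = 66.7%, Line West 4/5 = 80.0% → Line West
Swing shift: Line 1 7/22 = 31.8%, Line West 4/10 = 40.0% → Line West
Overall: Line 1 37/142 = 26.1%, Line West 37/95 = 38.9% → Line West

Line West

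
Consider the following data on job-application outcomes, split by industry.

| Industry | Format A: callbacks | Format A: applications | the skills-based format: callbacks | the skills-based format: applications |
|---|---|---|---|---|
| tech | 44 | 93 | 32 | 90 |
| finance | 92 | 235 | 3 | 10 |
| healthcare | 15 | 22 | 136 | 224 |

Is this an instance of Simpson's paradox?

Tech: Format A 44/93 = 47.3%, the skills-based format 32/90 = 35.6% → Format A
Finance: Format A 92/235 = 39.1%, the skills-based format 3/10 = 30.0% → Format A
Healthcare: Format A 15/22 = 68.2%, the skills-based format 136/224 = 60.7% → Format A
Overall: Format A 151/350 = 43.1%, the skills-based format 171/324 = 52.8% → the skills-based format
Format A wins each industry group but the skills-based format wins overall — the comparison reverses. Format A's applications skew toward finance, which has a lower base rate.

Yes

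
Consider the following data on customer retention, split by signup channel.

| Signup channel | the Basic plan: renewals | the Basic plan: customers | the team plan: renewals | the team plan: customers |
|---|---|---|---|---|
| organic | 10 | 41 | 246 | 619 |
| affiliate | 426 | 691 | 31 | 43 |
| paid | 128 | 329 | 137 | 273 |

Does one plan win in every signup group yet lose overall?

Organic: the Basic plan 10/41 = 24.4%, the team plan 246/619 = 39.7% → the team plan
Affiliate: the Basic plan 426/691 = 61.6%, the team plan 31/43 = 72.1% → the team plan
Paid: the Basic plan 128/329 = 38.9%, the team plan 137/273 = 50.2% → the team plan
Overall: the Basic plan 564/1061 = 53.2%, the team plan 414/935 = 44.3% → the Basic plan
The team plan wins each signup group but the Basic plan wins overall — the comparison reverses. The team plan's customers skew toward organic, which has a lower base rate.

Yes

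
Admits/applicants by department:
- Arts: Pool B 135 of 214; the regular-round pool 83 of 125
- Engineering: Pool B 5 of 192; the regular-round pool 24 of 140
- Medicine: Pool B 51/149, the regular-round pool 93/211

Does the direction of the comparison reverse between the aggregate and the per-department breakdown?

Arts: Pool B 135/214 = 63.1%, the regular-round pool 83/125 = 66.4% → the regular-round pool
Engineering: Pool B 5/192 = 2.6%, the regular-round pool 24/140 = 17.1% → the regular-round pool
Medicine: Pool B 51/149 = 34.2%, the regular-round pool 93/211 = 44.1% → the regular-round pool
Overall: Pool B 191/555 = 34.4%, the regular-round pool 200/476 = 42.0% → the regular-round pool
The regular-round pool wins overall and in every department group — no reversal.

No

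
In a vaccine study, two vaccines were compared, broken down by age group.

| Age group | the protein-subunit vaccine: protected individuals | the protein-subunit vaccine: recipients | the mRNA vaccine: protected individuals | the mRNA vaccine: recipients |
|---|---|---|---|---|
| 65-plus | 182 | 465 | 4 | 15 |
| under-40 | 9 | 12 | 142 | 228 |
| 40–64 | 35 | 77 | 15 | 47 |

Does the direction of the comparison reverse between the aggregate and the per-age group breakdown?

65-plus: the protein-subunit vaccine 182/465 = 39.1%, the mRNA vaccine 4/15 = 26.7% → the protein-subunit vaccine
Under-40: the protein-subunit vaccine 9/12 = 75.0%, the mRNA vaccine 142/228 = 62.3% → the protein-subunit vaccine
40–64: the protein-subunit vaccine 35/77 = 45.5%, the mRNA vaccine 15/47 = 31.9% → the protein-subunit vaccine
Overall: the protein-subunit vaccine 226/554 = 40.8%, the mRNA vaccine 161/290 = 55.5% → the mRNA vaccine
The protein-subunit vaccine wins each age group but the mRNA vaccine wins overall — the comparison reverses. The protein-subunit vaccine's recipients skew toward 65-plus, which has a lower base rate.

Yes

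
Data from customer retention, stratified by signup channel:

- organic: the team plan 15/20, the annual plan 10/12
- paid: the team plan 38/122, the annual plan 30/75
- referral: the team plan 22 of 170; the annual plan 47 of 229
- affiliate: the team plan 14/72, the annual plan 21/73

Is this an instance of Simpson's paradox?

Organic: the team plan 15/20 = 75.0%, the annual plan 10/12 = 83.3% → the annual plan
Paid: the team plan 38/122 = 31.1%, the annual plan 30/75 = 40.0% → the annual plan
Referral: the team plan 22/170 = 12.9%, the annual plan 47/229 = 20.5% → the annual plan
Affiliate: the team plan 14/72 = 19.4%, the annual plan 21/73 = 28.8% → the annual plan
Overall: the team plan 89/384 = 23.2%, the annual plan 108/389 = 27.8% → the annual plan
The annual plan wins overall and in every signup group — no reversal.

No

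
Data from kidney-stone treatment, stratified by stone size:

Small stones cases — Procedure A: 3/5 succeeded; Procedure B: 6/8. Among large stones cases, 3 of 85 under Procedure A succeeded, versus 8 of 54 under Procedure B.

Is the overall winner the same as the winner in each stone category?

Yes

Small stones: Procedure A 3/5 = 60.0%, Procedure B 6/8 = 75.0% → Procedure B
Large stones: Procedure A 3/85 = 3.5%, Procedure B 8/54 = 14.8% → Procedure B
Overall: Procedure A 6/90 = 6.7%, Procedure B 14/62 = 22.6% → Procedure B
Procedure B wins overall and in every stone group — no reversal.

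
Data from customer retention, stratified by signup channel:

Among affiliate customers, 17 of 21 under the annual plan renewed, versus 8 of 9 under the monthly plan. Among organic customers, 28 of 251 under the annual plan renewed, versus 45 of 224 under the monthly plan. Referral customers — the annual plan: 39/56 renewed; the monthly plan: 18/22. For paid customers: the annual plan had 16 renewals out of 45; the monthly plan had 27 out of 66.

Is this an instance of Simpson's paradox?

Affiliate: the annual plan 17/21 = 81.0%, the monthly plan 8/9 = 88.9% → the monthly plan
Organic: the annual plan 28/251 = 11.2%, the monthly plan 45/224 = 20.1% → the monthly plan
Referral: the annual plan 39/56 = 69.6%, the monthly plan 18/22 = 81.8% → the monthly plan
Paid: the annual plan 16/45 = 35.6%, the monthly plan 27/66 = 40.9% → the monthly plan
Overall: the annual plan 100/373 = 26.8%, the monthly plan 98/321 = 30.5% → the monthly plan
The monthly plan wins overall and in every signup group — no reversal.

No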